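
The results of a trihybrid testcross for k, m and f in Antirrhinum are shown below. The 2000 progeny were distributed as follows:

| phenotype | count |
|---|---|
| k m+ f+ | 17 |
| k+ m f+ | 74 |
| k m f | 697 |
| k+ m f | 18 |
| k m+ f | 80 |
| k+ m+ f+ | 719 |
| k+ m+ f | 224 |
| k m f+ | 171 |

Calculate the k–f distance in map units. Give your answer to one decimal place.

21.5 map units

The two most frequent reciprocal classes, k+ m+ f+ and k m f, are the parental types, so the F1 was k+ m+ f+ / k m f.
The two rarest classes, k m+ f+ and k+ m f, are the double crossovers. Comparing them with the parentals, only the k allele has switched, so k is the middle locus and the order is m – k – f.
Crossovers in the k–f interval produce the single-crossover classes k+ m+ f and k m f+ (224 + 171 = 395) plus the double crossovers (35).
RF(k–f) = (395 + 35) / 2000 = 430/2000 = 0.2150 → 21.5 map units.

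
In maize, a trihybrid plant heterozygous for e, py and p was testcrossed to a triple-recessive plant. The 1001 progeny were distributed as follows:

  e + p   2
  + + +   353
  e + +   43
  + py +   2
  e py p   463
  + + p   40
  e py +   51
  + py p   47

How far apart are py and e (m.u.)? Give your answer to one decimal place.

The two most frequent reciprocal classes, + + + and e py p, are the parental types, so the F1 was + + + / e py p.
The two rarest classes, + py + and e + p, are the double crossovers. Comparing them with the parentals, only the py allele has switched, so py is the middle locus and the order is p – py – e.
Crossovers in the py–e interval produce the single-crossover classes e + + and + py p (43 + 47 = 90) plus the double crossovers (4).
RF(py–e) = (90 + 4) / 1001 = 94/1001 = 0.0939 → 9.4 m.u.

9.4 m.u.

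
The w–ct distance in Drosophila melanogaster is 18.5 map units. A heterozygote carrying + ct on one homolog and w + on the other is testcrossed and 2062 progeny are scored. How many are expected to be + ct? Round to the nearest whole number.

A map distance of 18.5 map units corresponds to a recombination frequency of 0.185.
The F1 is + ct / w +, so + ct is a parental gamete class with expected frequency (1 − r)/2 = 0.815/2 = 0.4075.
Expected number = 0.4075 × 2062 = 840.26 ≈ 840.

840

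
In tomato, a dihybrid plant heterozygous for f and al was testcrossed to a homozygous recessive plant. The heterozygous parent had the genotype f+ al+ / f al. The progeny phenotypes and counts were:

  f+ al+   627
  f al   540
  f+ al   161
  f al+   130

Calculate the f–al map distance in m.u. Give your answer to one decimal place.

20.0 m.u.

The recombinant classes are f+ al and f al+: 161 + 130 = 291.
Recombination frequency = 291/1458 = 0.1996 ≈ 20.0%, i.e. 20.0 m.u.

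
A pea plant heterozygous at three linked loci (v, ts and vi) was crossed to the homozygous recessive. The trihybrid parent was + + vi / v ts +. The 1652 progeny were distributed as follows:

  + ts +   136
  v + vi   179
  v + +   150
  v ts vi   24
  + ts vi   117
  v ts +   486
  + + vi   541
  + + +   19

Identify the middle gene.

vi

The two rarest classes, + + + and v ts vi, are the double crossovers. Comparing them with the parentals, only the vi allele has switched, so vi is the middle locus and the order is ts – vi – v.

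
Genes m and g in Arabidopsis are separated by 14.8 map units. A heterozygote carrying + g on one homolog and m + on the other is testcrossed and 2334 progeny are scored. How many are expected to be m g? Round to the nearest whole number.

173

A map distance of 14.8 map units corresponds to a recombination frequency of 0.148.
The F1 is + g / m +, so m g is a recombinant gamete class with expected frequency r/2 = 0.148/2 = 0.0740.
Expected number = 0.0740 × 2334 = 172.72 ≈ 173.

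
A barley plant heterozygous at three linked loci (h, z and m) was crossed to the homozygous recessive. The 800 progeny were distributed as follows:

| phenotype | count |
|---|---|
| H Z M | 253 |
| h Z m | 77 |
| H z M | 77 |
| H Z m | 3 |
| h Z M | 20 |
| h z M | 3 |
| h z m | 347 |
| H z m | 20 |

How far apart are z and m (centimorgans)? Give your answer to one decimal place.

The two most frequent reciprocal classes, h z m and H Z M, are the parental types, so the F1 was h z m / H Z M.
The two rarest classes, h z M and H Z m, are the double crossovers. Comparing them with the parentals, only the m allele has switched, so m is the middle locus and the order is h – m – z.
Crossovers in the m–z interval produce the single-crossover classes h Z m and H z M (77 + 77 = 154) plus the double crossovers (6).
RF(m–z) = (154 + 6) / 800 = 160/800 = 0.2000 → 20.0 centimorgans.

20.0 centimorgans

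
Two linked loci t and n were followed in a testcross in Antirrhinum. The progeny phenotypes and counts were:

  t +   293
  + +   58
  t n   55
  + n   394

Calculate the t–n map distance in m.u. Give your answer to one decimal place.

The two most frequent classes, + n (394) and t + (293), are the parental types, so the F1 was + n / t +.
The recombinant classes are + + and t n: 58 + 55 = 113.
Recombination frequency = 113/800 = 0.1412 ≈ 14.1%, i.e. 14.1 m.u.

14.1 m.u.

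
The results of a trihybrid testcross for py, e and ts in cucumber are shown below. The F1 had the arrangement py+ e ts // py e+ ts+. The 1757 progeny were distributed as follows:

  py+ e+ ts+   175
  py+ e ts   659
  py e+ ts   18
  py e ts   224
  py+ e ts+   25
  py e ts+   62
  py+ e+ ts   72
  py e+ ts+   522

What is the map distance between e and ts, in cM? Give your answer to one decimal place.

The two rarest classes, py+ e ts+ and py e+ ts, are the double crossovers. Comparing them with the parentals, only the ts allele has switched, so ts is the middle locus and the order is e – ts – py.
Crossovers in the e–ts interval produce the single-crossover classes py+ e+ ts and py e ts+ (72 + 62 = 134) plus the double crossovers (43).
RF(e–ts) = (134 + 43) / 1757 = 177/1757 = 0.1007 → 10.1 cM.

10.1 cM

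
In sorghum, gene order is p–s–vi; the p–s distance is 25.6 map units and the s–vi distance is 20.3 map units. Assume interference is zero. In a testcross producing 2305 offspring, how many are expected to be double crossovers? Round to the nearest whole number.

120

Map distances give recombination frequencies of 0.256 and 0.203 for the two intervals.
With no interference, expected double-crossover frequency = 0.256 × 0.203 = 0.05197.
Expected number = 0.05197 × 2305 = 119.79 ≈ 120.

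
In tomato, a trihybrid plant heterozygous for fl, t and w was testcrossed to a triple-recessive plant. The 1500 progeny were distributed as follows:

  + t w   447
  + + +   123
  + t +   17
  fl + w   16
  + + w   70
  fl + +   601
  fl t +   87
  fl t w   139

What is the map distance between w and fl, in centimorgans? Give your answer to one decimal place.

The two most frequent reciprocal classes, + t w and fl + +, are the parental types, so the F1 was + t w / fl + +.
The two rarest classes, + t + and fl + w, are the double crossovers. Comparing them with the parentals, only the w allele has switched, so w is the middle locus and the order is t – w – fl.
Crossovers in the w–fl interval produce the single-crossover classes fl t w and + + + (139 + 123 = 262) plus the double crossovers (33).
RF(w–fl) = (262 + 33) / 1500 = 295/1500 = 0.1967 → 19.7 centimorgans.

19.7 centimorgans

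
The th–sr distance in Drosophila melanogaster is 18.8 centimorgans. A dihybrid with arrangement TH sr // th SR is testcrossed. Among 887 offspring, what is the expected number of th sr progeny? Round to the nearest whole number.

83

A map distance of 18.8 centimorgans corresponds to a recombination frequency of 0.188.
The F1 is TH sr / th SR, so th sr is a recombinant gamete class with expected frequency r/2 = 0.188/2 = 0.0940.
Expected number = 0.0940 × 887 = 83.38 ≈ 83.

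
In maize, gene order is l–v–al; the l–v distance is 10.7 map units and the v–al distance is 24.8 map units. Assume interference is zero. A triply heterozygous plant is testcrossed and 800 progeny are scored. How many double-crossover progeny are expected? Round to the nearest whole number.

21

Map distances give recombination frequencies of 0.107 and 0.248 for the two intervals.
With no interference, expected double-crossover frequency = 0.107 × 0.248 = 0.02654.
Expected number = 0.02654 × 800 = 21.23 ≈ 21.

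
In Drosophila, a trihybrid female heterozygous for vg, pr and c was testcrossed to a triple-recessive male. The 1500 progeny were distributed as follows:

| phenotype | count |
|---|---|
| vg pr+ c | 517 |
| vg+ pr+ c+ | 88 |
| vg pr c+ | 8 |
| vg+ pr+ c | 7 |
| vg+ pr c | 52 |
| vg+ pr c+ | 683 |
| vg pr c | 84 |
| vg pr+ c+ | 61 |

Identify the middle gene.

vg

The two most frequent reciprocal classes, vg pr+ c and vg+ pr c+, are the parental types, so the F1 was vg pr+ c / vg+ pr c+.
The two rarest classes, vg+ pr+ c and vg pr c+, are the double crossovers. Comparing them with the parentals, only the vg allele has switched, so vg is the middle locus and the order is c – vg – pr.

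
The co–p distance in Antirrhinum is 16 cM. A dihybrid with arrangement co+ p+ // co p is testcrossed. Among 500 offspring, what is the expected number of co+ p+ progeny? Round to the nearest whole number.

A map distance of 16 cM corresponds to a recombination frequency of 0.160.
The F1 is co+ p+ / co p, so co+ p+ is a parental gamete class with expected frequency (1 − r)/2 = 0.840/2 = 0.4200.
Expected number = 0.4200 × 500 = 210.00 ≈ 210.

210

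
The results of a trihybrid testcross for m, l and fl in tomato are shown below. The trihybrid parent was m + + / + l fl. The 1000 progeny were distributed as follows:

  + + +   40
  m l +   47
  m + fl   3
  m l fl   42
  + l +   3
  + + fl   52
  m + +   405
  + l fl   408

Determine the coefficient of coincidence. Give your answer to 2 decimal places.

The two rarest classes, m + fl and + l +, are the double crossovers. Comparing them with the parentals, only the fl allele has switched, so fl is the middle locus and the order is l – fl – m.
l–fl: (99 + 6)/1000 = 0.1050; fl–m: (82 + 6)/1000 = 0.0880.
Expected DCO frequency = 0.1050 × 0.0880 ≈ 0.00924; observed = 6/1000 ≈ 0.00600.
Coefficient of coincidence = 0.00600/0.00924 ≈ 0.65.

0.65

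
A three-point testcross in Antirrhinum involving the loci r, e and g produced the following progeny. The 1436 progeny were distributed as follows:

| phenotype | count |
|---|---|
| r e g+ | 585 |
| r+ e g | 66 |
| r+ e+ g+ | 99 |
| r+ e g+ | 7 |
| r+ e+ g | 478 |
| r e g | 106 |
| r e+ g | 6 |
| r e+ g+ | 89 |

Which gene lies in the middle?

The two most frequent reciprocal classes, r e g+ and r+ e+ g, are the parental types, so the F1 was r e g+ / r+ e+ g.
The two rarest classes, r+ e g+ and r e+ g, are the double crossovers. Comparing them with the parentals, only the r allele has switched, so r is the middle locus and the order is g – r – e.

r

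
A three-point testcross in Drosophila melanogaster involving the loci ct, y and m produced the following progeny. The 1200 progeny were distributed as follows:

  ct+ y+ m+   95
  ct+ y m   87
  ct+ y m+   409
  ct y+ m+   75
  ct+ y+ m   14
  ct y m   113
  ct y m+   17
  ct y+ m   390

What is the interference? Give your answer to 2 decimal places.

The two most frequent reciprocal classes, ct+ y m+ and ct y+ m, are the parental types, so the F1 was ct+ y m+ / ct y+ m.
The two rarest classes, ct y m+ and ct+ y+ m, are the double crossovers. Comparing them with the parentals, only the ct allele has switched, so ct is the middle locus and the order is y – ct – m.
y–ct: (208 + 31)/1200 = 0.1992; ct–m: (162 + 31)/1200 = 0.1608.
Expected DCO frequency = 0.1992 × 0.1608 ≈ 0.03203; observed = 31/1200 ≈ 0.02583.
Coefficient of coincidence = 0.02583/0.03203 ≈ 0.81; interference = 1 − 0.81 = 0.19.

0.19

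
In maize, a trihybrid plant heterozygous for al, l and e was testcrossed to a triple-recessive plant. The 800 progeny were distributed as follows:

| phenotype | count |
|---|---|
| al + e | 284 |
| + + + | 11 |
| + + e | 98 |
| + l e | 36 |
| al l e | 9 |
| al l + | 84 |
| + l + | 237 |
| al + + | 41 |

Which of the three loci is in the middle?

l

The two most frequent reciprocal classes, al + e and + l +, are the parental types, so the F1 was al + e / + l +.
The two rarest classes, al l e and + + +, are the double crossovers. Comparing them with the parentals, only the l allele has switched, so l is the middle locus and the order is al – l – e.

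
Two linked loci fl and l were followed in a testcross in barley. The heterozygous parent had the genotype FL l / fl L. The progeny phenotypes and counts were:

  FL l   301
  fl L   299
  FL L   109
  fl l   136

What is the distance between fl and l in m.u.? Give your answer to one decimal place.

29.0 m.u.

The recombinant classes are FL L and fl l: 109 + 136 = 245.
Recombination frequency = 245/845 = 0.2899 ≈ 29.0%, i.e. 29.0 m.u.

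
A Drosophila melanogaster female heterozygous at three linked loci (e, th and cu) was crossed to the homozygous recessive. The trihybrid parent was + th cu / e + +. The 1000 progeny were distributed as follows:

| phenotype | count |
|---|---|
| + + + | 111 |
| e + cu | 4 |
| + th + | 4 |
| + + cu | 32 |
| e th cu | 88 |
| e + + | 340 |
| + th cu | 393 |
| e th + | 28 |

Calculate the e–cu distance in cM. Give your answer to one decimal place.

The two rarest classes, + th + and e + cu, are the double crossovers. Comparing them with the parentals, only the cu allele has switched, so cu is the middle locus and the order is th – cu – e.
Crossovers in the cu–e interval produce the single-crossover classes e th cu and + + + (88 + 111 = 199) plus the double crossovers (8).
RF(cu–e) = (199 + 8) / 1000 = 207/1000 = 0.2070 → 20.7 cM.

20.7 cM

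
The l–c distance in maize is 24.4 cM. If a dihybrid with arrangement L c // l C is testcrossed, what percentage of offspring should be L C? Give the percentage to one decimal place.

A map distance of 24.4 cM corresponds to a recombination frequency of 0.244.
The F1 is L c / l C, so L C is a recombinant gamete class with expected frequency r/2 = 0.244/2 = 0.1220.
That is 0.1220 = 12.2% of the progeny.

12.2%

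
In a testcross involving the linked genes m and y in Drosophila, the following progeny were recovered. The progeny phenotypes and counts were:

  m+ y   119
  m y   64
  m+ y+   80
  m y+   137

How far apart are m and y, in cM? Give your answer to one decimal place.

The two most frequent classes, m+ y (119) and m y+ (137), are the parental types, so the F1 was m+ y / m y+.
The recombinant classes are m+ y+ and m y: 80 + 64 = 144.
Recombination frequency = 144/400 = 0.3600 ≈ 36.0%, i.e. 36.0 cM.

36.0 cM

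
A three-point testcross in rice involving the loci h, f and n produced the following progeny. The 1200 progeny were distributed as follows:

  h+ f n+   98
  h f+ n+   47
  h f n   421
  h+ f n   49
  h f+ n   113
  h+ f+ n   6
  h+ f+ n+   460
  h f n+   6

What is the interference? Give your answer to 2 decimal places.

The two most frequent reciprocal classes, h f n and h+ f+ n+, are the parental types, so the F1 was h f n / h+ f+ n+.
The two rarest classes, h f n+ and h+ f+ n, are the double crossovers. Comparing them with the parentals, only the n allele has switched, so n is the middle locus and the order is f – n – h.
f–n: (211 + 12)/1200 = 0.1858; n–h: (96 + 12)/1200 = 0.0900.
Expected DCO frequency = 0.1858 × 0.0900 ≈ 0.01672; observed = 12/1200 ≈ 0.01000.
Coefficient of coincidence = 0.01000/0.01672 ≈ 0.60; interference = 1 − 0.60 = 0.40.

0.40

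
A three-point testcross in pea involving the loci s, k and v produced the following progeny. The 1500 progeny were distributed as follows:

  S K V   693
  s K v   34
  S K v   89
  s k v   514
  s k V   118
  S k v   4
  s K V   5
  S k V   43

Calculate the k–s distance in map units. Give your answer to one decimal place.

The two most frequent reciprocal classes, s k v and S K V, are the parental types, so the F1 was s k v / S K V.
The two rarest classes, S k v and s K V, are the double crossovers. Comparing them with the parentals, only the s allele has switched, so s is the middle locus and the order is k – s – v.
Crossovers in the k–s interval produce the single-crossover classes s K v and S k V (34 + 43 = 77) plus the double crossovers (9).
RF(k–s) = (77 + 9) / 1500 = 86/1500 = 0.0573 → 5.7 map units.

5.7 map units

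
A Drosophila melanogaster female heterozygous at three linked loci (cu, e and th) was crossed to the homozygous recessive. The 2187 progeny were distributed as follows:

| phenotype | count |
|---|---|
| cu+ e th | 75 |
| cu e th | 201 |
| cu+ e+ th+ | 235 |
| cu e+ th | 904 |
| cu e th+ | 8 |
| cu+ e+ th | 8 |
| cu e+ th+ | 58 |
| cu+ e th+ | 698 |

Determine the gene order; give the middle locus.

cu

The two most frequent reciprocal classes, cu+ e th+ and cu e+ th, are the parental types, so the F1 was cu+ e th+ / cu e+ th.
The two rarest classes, cu e th+ and cu+ e+ th, are the double crossovers. Comparing them with the parentals, only the cu allele has switched, so cu is the middle locus and the order is e – cu – th.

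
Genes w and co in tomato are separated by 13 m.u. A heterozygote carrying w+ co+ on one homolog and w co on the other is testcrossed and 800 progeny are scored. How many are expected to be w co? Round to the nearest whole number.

348

A map distance of 13 m.u. corresponds to a recombination frequency of 0.130.
The F1 is w+ co+ / w co, so w co is a parental gamete class with expected frequency (1 − r)/2 = 0.870/2 = 0.4350.
Expected number = 0.4350 × 800 = 348.00 ≈ 348.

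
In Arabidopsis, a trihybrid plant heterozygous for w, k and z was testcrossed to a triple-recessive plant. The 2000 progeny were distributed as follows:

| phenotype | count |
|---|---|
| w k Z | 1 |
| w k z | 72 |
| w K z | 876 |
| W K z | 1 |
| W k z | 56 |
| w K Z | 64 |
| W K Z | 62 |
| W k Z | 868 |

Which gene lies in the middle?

w

The two most frequent reciprocal classes, W k Z and w K z, are the parental types, so the F1 was W k Z / w K z.
The two rarest classes, w k Z and W K z, are the double crossovers. Comparing them with the parentals, only the w allele has switched, so w is the middle locus and the order is z – w – k.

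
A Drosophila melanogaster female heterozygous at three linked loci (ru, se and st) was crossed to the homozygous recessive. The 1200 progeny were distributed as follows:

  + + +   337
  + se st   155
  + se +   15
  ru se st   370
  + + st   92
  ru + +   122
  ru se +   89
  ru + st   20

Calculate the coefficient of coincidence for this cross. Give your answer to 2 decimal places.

The two most frequent reciprocal classes, + + + and ru se st, are the parental types, so the F1 was + + + / ru se st.
The two rarest classes, + se + and ru + st, are the double crossovers. Comparing them with the parentals, only the se allele has switched, so se is the middle locus and the order is st – se – ru.
st–se: (181 + 35)/1200 = 0.1800; se–ru: (277 + 35)/1200 = 0.2600.
Expected DCO frequency = 0.1800 × 0.2600 ≈ 0.04680; observed = 35/1200 ≈ 0.02917.
Coefficient of coincidence = 0.02917/0.04680 ≈ 0.62.

0.62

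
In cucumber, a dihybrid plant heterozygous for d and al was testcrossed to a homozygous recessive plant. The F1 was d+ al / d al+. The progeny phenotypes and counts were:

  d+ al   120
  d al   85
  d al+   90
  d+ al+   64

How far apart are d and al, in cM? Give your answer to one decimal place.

The recombinant classes are d+ al+ and d al: 64 + 85 = 149.
Recombination frequency = 149/359 = 0.4150 ≈ 41.5%, i.e. 41.5 cM.

41.5 cM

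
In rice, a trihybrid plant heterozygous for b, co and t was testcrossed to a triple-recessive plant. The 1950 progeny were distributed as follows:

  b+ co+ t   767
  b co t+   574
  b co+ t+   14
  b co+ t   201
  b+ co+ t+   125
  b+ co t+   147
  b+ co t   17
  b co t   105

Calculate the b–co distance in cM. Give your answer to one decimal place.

The two most frequent reciprocal classes, b co t+ and b+ co+ t, are the parental types, so the F1 was b co t+ / b+ co+ t.
The two rarest classes, b co+ t+ and b+ co t, are the double crossovers. Comparing them with the parentals, only the co allele has switched, so co is the middle locus and the order is b – co – t.
Crossovers in the b–co interval produce the single-crossover classes b+ co t+ and b co+ t (147 + 201 = 348) plus the double crossovers (31).
RF(b–co) = (348 + 31) / 1950 = 379/1950 = 0.1944 → 19.4 cM.

19.4 cM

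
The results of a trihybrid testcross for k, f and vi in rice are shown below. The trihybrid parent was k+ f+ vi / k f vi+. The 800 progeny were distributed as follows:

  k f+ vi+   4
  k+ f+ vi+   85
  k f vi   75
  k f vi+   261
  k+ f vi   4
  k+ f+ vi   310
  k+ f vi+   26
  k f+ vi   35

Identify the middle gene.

The two rarest classes, k+ f vi and k f+ vi+, are the double crossovers. Comparing them with the parentals, only the f allele has switched, so f is the middle locus and the order is vi – f – k.

f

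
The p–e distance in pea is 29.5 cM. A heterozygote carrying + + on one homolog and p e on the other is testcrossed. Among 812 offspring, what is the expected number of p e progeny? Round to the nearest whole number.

286

A map distance of 29.5 cM corresponds to a recombination frequency of 0.295.
The F1 is + + / p e, so p e is a parental gamete class with expected frequency (1 − r)/2 = 0.705/2 = 0.3525.
Expected number = 0.3525 × 812 = 286.23 ≈ 286.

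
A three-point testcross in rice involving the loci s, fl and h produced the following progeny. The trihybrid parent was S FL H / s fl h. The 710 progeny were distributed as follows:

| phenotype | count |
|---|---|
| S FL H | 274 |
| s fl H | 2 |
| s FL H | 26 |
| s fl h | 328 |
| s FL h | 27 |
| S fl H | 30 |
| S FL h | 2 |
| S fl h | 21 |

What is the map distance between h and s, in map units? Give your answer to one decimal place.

7.2 map units

The two rarest classes, S FL h and s fl H, are the double crossovers. Comparing them with the parentals, only the h allele has switched, so h is the middle locus and the order is s – h – fl.
Crossovers in the s–h interval produce the single-crossover classes s FL H and S fl h (26 + 21 = 47) plus the double crossovers (4).
RF(s–h) = (47 + 4) / 710 = 51/710 = 0.0718 → 7.2 map units.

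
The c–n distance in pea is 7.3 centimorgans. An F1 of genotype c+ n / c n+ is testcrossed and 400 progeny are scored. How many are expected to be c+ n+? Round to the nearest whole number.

A map distance of 7.3 centimorgans corresponds to a recombination frequency of 0.073.
The F1 is c+ n / c n+, so c+ n+ is a recombinant gamete class with expected frequency r/2 = 0.073/2 = 0.0365.
Expected number = 0.0365 × 400 = 14.60 ≈ 15.

15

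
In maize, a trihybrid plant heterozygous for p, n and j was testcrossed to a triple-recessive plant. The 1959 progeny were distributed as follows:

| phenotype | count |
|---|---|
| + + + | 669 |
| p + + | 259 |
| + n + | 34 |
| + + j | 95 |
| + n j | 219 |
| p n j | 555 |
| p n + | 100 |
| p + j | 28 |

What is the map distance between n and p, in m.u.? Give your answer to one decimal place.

The two most frequent reciprocal classes, + + + and p n j, are the parental types, so the F1 was + + + / p n j.
The two rarest classes, + n + and p + j, are the double crossovers. Comparing them with the parentals, only the n allele has switched, so n is the middle locus and the order is p – n – j.
Crossovers in the p–n interval produce the single-crossover classes p + + and + n j (259 + 219 = 478) plus the double crossovers (62).
RF(p–n) = (478 + 62) / 1959 = 540/1959 = 0.2757 → 27.6 m.u.

27.6 m.u.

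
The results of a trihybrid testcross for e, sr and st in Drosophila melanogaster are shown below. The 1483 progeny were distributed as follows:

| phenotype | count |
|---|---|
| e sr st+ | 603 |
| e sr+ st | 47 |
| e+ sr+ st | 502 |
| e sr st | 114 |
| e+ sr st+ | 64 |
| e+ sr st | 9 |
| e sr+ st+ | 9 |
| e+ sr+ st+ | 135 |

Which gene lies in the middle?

sr

The two most frequent reciprocal classes, e sr st+ and e+ sr+ st, are the parental types, so the F1 was e sr st+ / e+ sr+ st.
The two rarest classes, e sr+ st+ and e+ sr st, are the double crossovers. Comparing them with the parentals, only the sr allele has switched, so sr is the middle locus and the order is e – sr – st.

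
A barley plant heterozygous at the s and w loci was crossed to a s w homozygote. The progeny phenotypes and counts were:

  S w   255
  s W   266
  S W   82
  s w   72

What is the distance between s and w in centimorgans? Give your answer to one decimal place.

22.8 centimorgans

The two most frequent classes, S w (255) and s W (266), are the parental types, so the F1 was S w / s W.
The recombinant classes are S W and s w: 82 + 72 = 154.
Recombination frequency = 154/675 = 0.2281 ≈ 22.8%, i.e. 22.8 centimorgans.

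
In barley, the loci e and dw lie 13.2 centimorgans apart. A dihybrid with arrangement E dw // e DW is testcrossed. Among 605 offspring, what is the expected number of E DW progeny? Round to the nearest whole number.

40

A map distance of 13.2 centimorgans corresponds to a recombination frequency of 0.132.
The F1 is E dw / e DW, so E DW is a recombinant gamete class with expected frequency r/2 = 0.132/2 = 0.0660.
Expected number = 0.0660 × 605 = 39.93 ≈ 40.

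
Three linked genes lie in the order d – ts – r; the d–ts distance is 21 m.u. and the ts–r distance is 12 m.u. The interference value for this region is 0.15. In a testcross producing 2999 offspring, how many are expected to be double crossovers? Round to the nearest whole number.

64

Map distances give recombination frequencies of 0.210 and 0.120 for the two intervals.
With interference 0.15 (so coincidence = 0.85), expected double-crossover frequency = 0.210 × 0.120 × 0.85 = 0.02142.
Expected number = 0.02142 × 2999 = 64.24 ≈ 64.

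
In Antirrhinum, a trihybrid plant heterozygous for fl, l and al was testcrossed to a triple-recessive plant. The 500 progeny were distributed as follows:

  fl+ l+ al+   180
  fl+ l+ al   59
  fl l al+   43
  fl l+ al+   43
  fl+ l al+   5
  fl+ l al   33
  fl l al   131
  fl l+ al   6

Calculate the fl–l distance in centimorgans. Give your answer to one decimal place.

The two most frequent reciprocal classes, fl+ l+ al+ and fl l al, are the parental types, so the F1 was fl+ l+ al+ / fl l al.
The two rarest classes, fl+ l al+ and fl l+ al, are the double crossovers. Comparing them with the parentals, only the l allele has switched, so l is the middle locus and the order is al – l – fl.
Crossovers in the l–fl interval produce the single-crossover classes fl l+ al+ and fl+ l al (43 + 33 = 76) plus the double crossovers (11).
RF(l–fl) = (76 + 11) / 500 = 87/500 = 0.1740 → 17.4 centimorgans.

17.4 centimorgans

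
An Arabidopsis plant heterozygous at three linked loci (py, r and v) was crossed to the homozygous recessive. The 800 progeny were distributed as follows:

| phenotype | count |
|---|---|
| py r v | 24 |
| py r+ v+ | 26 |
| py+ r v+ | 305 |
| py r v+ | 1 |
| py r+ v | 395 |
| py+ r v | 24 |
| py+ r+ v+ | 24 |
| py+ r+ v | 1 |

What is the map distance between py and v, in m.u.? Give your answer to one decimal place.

The two most frequent reciprocal classes, py+ r v+ and py r+ v, are the parental types, so the F1 was py+ r v+ / py r+ v.
The two rarest classes, py r v+ and py+ r+ v, are the double crossovers. Comparing them with the parentals, only the py allele has switched, so py is the middle locus and the order is r – py – v.
Crossovers in the py–v interval produce the single-crossover classes py+ r v and py r+ v+ (24 + 26 = 50) plus the double crossovers (2).
RF(py–v) = (50 + 2) / 800 = 52/800 = 0.0650 → 6.5 m.u.

6.5 m.u.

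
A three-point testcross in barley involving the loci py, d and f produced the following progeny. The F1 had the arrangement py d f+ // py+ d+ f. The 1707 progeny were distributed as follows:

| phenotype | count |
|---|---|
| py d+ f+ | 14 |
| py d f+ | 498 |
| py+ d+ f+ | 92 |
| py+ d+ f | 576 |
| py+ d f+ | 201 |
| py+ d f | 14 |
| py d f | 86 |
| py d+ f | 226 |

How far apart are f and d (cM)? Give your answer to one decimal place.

The two rarest classes, py d+ f+ and py+ d f, are the double crossovers. Comparing them with the parentals, only the d allele has switched, so d is the middle locus and the order is f – d – py.
Crossovers in the f–d interval produce the single-crossover classes py d f and py+ d+ f+ (86 + 92 = 178) plus the double crossovers (28).
RF(f–d) = (178 + 28) / 1707 = 206/1707 = 0.1207 → 12.1 cM.

12.1 cM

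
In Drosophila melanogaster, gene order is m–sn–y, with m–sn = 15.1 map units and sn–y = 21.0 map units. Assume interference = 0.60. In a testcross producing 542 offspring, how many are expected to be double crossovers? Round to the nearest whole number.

Map distances give recombination frequencies of 0.151 and 0.210 for the two intervals.
With interference 0.60 (so coincidence = 0.40), expected double-crossover frequency = 0.151 × 0.210 × 0.40 = 0.01268.
Expected number = 0.01268 × 542 = 6.87 ≈ 7.

7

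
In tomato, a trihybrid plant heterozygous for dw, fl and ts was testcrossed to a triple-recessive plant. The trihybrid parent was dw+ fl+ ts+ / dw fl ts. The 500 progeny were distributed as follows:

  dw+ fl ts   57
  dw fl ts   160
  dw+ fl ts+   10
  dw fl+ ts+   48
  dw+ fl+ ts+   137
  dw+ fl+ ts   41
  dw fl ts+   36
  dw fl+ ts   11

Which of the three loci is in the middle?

The two rarest classes, dw+ fl ts+ and dw fl+ ts, are the double crossovers. Comparing them with the parentals, only the fl allele has switched, so fl is the middle locus and the order is dw – fl – ts.

fl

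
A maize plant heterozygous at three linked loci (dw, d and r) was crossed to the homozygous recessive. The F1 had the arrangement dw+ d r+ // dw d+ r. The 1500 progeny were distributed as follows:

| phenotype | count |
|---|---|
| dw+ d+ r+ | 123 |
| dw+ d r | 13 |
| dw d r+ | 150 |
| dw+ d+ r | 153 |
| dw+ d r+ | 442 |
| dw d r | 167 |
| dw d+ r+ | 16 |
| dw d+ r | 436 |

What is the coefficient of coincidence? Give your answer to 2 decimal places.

0.41

The two rarest classes, dw+ d r and dw d+ r+, are the double crossovers. Comparing them with the parentals, only the r allele has switched, so r is the middle locus and the order is d – r – dw.
d–r: (290 + 29)/1500 = 0.2127; r–dw: (303 + 29)/1500 = 0.2213.
Expected DCO frequency = 0.2127 × 0.2213 ≈ 0.04707; observed = 29/1500 ≈ 0.01933.
Coefficient of coincidence = 0.01933/0.04707 ≈ 0.41.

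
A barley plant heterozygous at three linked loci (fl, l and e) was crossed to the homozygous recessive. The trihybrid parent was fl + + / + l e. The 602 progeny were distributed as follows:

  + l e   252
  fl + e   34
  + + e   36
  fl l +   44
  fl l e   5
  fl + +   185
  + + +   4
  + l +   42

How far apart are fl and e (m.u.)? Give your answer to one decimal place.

14.1 m.u.

The two rarest classes, + + + and fl l e, are the double crossovers. Comparing them with the parentals, only the fl allele has switched, so fl is the middle locus and the order is e – fl – l.
Crossovers in the e–fl interval produce the single-crossover classes fl + e and + l + (34 + 42 = 76) plus the double crossovers (9).
RF(e–fl) = (76 + 9) / 602 = 85/602 = 0.1412 → 14.1 m.u.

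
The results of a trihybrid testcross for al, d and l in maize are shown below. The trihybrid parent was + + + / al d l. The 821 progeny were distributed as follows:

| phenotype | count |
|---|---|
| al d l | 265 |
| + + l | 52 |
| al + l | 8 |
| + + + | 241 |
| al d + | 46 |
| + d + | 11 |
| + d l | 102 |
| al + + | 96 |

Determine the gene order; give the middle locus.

d

The two rarest classes, + d + and al + l, are the double crossovers. Comparing them with the parentals, only the d allele has switched, so d is the middle locus and the order is al – d – l.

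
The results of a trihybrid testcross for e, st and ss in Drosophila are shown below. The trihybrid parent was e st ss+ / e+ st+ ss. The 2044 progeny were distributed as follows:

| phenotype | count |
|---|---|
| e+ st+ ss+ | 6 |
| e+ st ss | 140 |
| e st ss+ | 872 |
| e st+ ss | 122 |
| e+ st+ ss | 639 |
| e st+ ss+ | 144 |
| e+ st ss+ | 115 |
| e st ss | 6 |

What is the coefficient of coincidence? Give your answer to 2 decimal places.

The two rarest classes, e st ss and e+ st+ ss+, are the double crossovers. Comparing them with the parentals, only the ss allele has switched, so ss is the middle locus and the order is e – ss – st.
e–ss: (237 + 12)/2044 = 0.1218; ss–st: (284 + 12)/2044 = 0.1448.
Expected DCO frequency = 0.1218 × 0.1448 ≈ 0.01764; observed = 12/2044 ≈ 0.00587.
Coefficient of coincidence = 0.00587/0.01764 ≈ 0.33.

0.33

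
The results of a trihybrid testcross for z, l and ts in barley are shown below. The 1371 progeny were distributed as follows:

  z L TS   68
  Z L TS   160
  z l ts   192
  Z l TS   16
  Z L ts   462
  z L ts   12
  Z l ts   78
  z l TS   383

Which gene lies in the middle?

The two most frequent reciprocal classes, Z L ts and z l TS, are the parental types, so the F1 was Z L ts / z l TS.
The two rarest classes, z L ts and Z l TS, are the double crossovers. Comparing them with the parentals, only the z allele has switched, so z is the middle locus and the order is l – z – ts.

z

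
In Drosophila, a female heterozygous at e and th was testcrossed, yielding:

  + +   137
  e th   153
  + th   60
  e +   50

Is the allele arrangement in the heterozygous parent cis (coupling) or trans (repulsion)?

cis

The two most frequent classes are + + (137) and e th (153); these are the parental (non-recombinant) types.
So the F1 carried + + on one chromosome and e th on the other — the recessive alleles are on the same chromosome (cis / coupling).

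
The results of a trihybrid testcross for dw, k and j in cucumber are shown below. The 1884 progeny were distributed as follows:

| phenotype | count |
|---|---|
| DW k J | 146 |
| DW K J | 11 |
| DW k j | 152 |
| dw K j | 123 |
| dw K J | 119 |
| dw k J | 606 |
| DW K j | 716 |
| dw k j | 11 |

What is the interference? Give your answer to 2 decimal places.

0.51

The two most frequent reciprocal classes, DW K j and dw k J, are the parental types, so the F1 was DW K j / dw k J.
The two rarest classes, DW K J and dw k j, are the double crossovers. Comparing them with the parentals, only the j allele has switched, so j is the middle locus and the order is dw – j – k.
dw–j: (269 + 22)/1884 = 0.1545; j–k: (271 + 22)/1884 = 0.1555.
Expected DCO frequency = 0.1545 × 0.1555 ≈ 0.02402; observed = 22/1884 ≈ 0.01168.
Coefficient of coincidence = 0.01168/0.02402 ≈ 0.49; interference = 1 − 0.49 = 0.51.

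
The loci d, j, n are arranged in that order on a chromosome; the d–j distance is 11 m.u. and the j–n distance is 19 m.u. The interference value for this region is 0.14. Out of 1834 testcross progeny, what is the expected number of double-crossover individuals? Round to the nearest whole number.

33

Map distances give recombination frequencies of 0.110 and 0.190 for the two intervals.
With interference 0.14 (so coincidence = 0.86), expected double-crossover frequency = 0.110 × 0.190 × 0.86 = 0.01797.
Expected number = 0.01797 × 1834 = 32.96 ≈ 33.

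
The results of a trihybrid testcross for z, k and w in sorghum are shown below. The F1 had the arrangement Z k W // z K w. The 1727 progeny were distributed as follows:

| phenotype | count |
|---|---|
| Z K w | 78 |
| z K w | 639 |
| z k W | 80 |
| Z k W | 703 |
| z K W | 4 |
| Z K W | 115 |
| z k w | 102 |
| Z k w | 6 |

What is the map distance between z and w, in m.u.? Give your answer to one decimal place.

The two rarest classes, Z k w and z K W, are the double crossovers. Comparing them with the parentals, only the w allele has switched, so w is the middle locus and the order is z – w – k.
Crossovers in the z–w interval produce the single-crossover classes z k W and Z K w (80 + 78 = 158) plus the double crossovers (10).
RF(z–w) = (158 + 10) / 1727 = 168/1727 = 0.0973 → 9.7 m.u.

9.7 m.u.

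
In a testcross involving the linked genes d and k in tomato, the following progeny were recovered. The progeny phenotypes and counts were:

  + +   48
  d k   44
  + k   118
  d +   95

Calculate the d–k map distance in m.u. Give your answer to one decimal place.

30.2 m.u.

The two most frequent classes, + k (118) and d + (95), are the parental types, so the F1 was + k / d +.
The recombinant classes are + + and d k: 48 + 44 = 92.
Recombination frequency = 92/305 = 0.3016 ≈ 30.2%, i.e. 30.2 m.u.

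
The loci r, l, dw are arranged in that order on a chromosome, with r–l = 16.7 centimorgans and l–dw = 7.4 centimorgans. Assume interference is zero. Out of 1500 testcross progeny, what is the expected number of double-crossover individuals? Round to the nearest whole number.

Map distances give recombination frequencies of 0.167 and 0.074 for the two intervals.
With no interference, expected double-crossover frequency = 0.167 × 0.074 = 0.01236.
Expected number = 0.01236 × 1500 = 18.54 ≈ 19.

19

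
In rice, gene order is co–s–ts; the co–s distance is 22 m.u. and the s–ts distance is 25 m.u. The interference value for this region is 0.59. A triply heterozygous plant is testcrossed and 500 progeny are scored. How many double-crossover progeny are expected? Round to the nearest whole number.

11

Map distances give recombination frequencies of 0.220 and 0.250 for the two intervals.
With interference 0.59 (so coincidence = 0.41), expected double-crossover frequency = 0.220 × 0.250 × 0.41 = 0.02255.
Expected number = 0.02255 × 500 = 11.28 ≈ 11.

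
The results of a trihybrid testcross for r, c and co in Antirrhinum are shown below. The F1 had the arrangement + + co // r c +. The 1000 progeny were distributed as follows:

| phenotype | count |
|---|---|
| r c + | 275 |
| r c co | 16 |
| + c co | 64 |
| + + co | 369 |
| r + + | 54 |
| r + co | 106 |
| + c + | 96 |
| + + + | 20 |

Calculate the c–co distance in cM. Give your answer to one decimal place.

15.4 cM

The two rarest classes, + + + and r c co, are the double crossovers. Comparing them with the parentals, only the co allele has switched, so co is the middle locus and the order is c – co – r.
Crossovers in the c–co interval produce the single-crossover classes + c co and r + + (64 + 54 = 118) plus the double crossovers (36).
RF(c–co) = (118 + 36) / 1000 = 154/1000 = 0.1540 → 15.4 cM.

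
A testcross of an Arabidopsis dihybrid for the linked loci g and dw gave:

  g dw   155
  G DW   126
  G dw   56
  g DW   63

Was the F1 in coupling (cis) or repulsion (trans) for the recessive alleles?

The two most frequent classes are G DW (126) and g dw (155); these are the parental (non-recombinant) types.
So the F1 carried G DW on one chromosome and g dw on the other — the recessive alleles are on the same chromosome (cis / coupling).

cis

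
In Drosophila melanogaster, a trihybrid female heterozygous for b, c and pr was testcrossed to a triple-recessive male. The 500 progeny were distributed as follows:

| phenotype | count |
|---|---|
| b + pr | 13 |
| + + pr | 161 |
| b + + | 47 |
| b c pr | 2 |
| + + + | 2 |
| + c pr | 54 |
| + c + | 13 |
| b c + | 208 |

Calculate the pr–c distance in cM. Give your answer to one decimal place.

The two most frequent reciprocal classes, b c + and + + pr, are the parental types, so the F1 was b c + / + + pr.
The two rarest classes, b c pr and + + +, are the double crossovers. Comparing them with the parentals, only the pr allele has switched, so pr is the middle locus and the order is b – pr – c.
Crossovers in the pr–c interval produce the single-crossover classes b + + and + c pr (47 + 54 = 101) plus the double crossovers (4).
RF(pr–c) = (101 + 4) / 500 = 105/500 = 0.2100 → 21.0 cM.

21.0 cM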